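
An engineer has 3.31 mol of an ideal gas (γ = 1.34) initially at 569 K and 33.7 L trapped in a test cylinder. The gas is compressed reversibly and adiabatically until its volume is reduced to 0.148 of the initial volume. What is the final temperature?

P₁ = nRT₁/V₁ = 3.31×8.314×569/33.7 = 465 kPa.
Adiabatic: TV^(γ−1) = const ⇒ T₂ = 569×(6.76)^0.340 = 1090 K; PV^γ = const ⇒ P₂ = 6010 kPa.

1090 K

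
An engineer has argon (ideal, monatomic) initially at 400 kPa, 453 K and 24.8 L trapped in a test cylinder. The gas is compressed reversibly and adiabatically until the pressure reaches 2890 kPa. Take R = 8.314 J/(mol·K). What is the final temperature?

Adiabatic: T₂/T₁ = (P₂/P₁)^((γ−1)/γ) ⇒ T₂ = 453×(7.22)^0.400 = 999 K; V₂ = 7.57 L.

999 K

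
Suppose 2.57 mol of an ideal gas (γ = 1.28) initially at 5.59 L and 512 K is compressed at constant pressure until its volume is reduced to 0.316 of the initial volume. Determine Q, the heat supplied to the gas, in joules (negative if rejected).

P₁ = nRT₁/V₁ = 2.57×8.314×512/5.59 = 1960 kPa.
Isobaric: P stays 1960 kPa; V/T = const ⇒ T₂ = 162 K, V₂ = 1.77 L.
W = PΔV = 1960×(1.77−5.59) kPa·L = -7480 J.
ΔU = nCvΔT = 2.57×29.7×(162−512) = -26700 J.
Q = ΔU + W = nCpΔT = -34200 J.

-34200 J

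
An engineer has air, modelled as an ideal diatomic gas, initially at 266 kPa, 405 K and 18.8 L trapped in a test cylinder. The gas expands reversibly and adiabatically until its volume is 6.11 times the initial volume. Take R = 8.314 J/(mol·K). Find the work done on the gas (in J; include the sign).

n = P₁V₁/(RT₁) = 266×18.8/(8.314×405) = 1.49 mol.
Adiabatic: TV^(γ−1) = const ⇒ T₂ = 405×(0.164)^0.400 = 196 K; PV^γ = const ⇒ P₂ = 21.1 kPa.
ΔU = nCvΔT = 1.49×20.8×(196−405) = -6440 J.
Q = 0 for an adiabatic process, so W = −ΔU = 6440 J.
Work done on the gas = −W_by = -6440 J.

-6440 J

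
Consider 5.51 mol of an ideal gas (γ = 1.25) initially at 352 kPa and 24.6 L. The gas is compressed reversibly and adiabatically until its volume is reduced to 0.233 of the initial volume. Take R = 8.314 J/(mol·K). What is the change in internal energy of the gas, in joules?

T₁ = P₁V₁/(nR) = 352×24.6/(5.51×8.314) = 189 K.
Adiabatic: TV^(γ−1) = const ⇒ T₂ = 189×(4.29)^0.250 = 272 K; PV^γ = const ⇒ P₂ = 2170 kPa.
For an ideal gas ΔU = nCvΔT with Cv = R/(γ−1) = 33.3 J/(mol·K).
ΔU = 5.51×33.3×(272−189) = 15200 J.

15200 J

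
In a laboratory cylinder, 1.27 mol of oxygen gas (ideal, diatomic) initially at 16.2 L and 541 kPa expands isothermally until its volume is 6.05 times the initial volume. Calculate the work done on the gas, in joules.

T₁ = P₁V₁/(nR) = 541×16.2/(1.27×8.314) = 830 K.
Isothermal: T stays 830 K; PV = const ⇒ V₂ = 98.0 L, P₂ = 89.4 kPa.
W = nRT ln(V₂/V₁) = 1.27×8.314×830×ln(6.05) = 15800 J.
Work done on the gas = −W_by = -15800 J.

-15800 J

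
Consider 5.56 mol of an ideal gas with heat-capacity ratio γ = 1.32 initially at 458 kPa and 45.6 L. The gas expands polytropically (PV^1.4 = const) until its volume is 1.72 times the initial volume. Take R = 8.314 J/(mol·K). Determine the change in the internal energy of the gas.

-12700 J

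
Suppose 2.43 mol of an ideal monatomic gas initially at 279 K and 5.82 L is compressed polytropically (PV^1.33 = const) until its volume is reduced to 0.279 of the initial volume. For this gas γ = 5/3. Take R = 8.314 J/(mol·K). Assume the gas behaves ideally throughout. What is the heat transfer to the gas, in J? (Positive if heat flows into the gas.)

-4520 J

P₁ = nRT₁/V₁ = 2.43×8.314×279/5.82 = 968 kPa.
Polytropic n=1.33: T₂ = T₁(V₁/V₂)^(n−1) = 279×(3.58)^0.33 = 425 K; P₂ = P₁(V₁/V₂)^n = 5290 kPa.
W = (P₁V₁−P₂V₂)/(n−1) = (968×5.82−5290×1.62)/0.33 = -8950 J.
ΔU = nCvΔT = 2.43×12.5×(425−279) = 4430 J.
Q = ΔU + W = -4520 J.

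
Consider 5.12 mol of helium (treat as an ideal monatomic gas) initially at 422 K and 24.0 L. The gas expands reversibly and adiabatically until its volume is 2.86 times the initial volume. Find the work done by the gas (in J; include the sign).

P₁ = nRT₁/V₁ = 5.12×8.314×422/24.0 = 748 kPa.
Adiabatic: TV^(γ−1) = const ⇒ T₂ = 422×(0.350)^0.667 = 209 K; PV^γ = const ⇒ P₂ = 130 kPa.
ΔU = nCvΔT = 5.12×12.5×(209−422) = -13600 J.
Q = 0 for an adiabatic process, so W = −ΔU = 13600 J.

13600 J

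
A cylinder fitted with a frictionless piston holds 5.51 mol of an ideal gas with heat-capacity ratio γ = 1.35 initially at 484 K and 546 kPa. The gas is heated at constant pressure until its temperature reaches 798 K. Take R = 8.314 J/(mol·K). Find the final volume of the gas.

V₁ = nRT₁/P₁ = 5.51×8.314×484/546 = 40.6 L.
Isobaric: P stays 546 kPa; V/T = const ⇒ T₂ = 798 K, V₂ = 67.0 L.

67.0 L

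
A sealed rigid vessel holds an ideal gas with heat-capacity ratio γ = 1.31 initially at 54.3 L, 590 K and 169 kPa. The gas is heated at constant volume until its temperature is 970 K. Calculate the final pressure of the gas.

Isochoric: V stays 54.3 L; P/T = const ⇒ T₂ = 970 K, P₂ = 278 kPa.

278 kPa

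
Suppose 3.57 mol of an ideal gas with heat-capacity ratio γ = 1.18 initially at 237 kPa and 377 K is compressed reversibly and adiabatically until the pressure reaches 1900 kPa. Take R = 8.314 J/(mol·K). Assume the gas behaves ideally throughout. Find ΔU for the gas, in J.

23200 J

V₁ = nRT₁/P₁ = 3.57×8.314×377/237 = 47.2 L.
Adiabatic: T₂/T₁ = (P₂/P₁)^((γ−1)/γ) ⇒ T₂ = 377×(8.02)^0.153 = 518 K; V₂ = 8.09 L.
For an ideal gas ΔU = nCvΔT with Cv = R/(γ−1) = 46.2 J/(mol·K).
ΔU = 3.57×46.2×(518−377) = 23200 J.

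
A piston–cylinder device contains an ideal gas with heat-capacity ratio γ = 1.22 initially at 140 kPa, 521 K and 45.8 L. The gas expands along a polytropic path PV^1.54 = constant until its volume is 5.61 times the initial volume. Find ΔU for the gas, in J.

-17700 J

n = P₁V₁/(RT₁) = 140×45.8/(8.314×521) = 1.48 mol.
Polytropic n=1.54: T₂ = T₁(V₁/V₂)^(n−1) = 521×(0.178)^0.54 = 205 K; P₂ = P₁(V₁/V₂)^n = 9.83 kPa.
For an ideal gas ΔU = nCvΔT with Cv = R/(γ−1) = 37.8 J/(mol·K).
ΔU = 1.48×37.8×(205−521) = -17700 J.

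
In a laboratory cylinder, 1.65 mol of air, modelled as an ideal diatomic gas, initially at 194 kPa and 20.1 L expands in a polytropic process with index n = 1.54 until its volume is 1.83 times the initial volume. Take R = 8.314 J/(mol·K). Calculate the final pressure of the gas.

76.5 kPa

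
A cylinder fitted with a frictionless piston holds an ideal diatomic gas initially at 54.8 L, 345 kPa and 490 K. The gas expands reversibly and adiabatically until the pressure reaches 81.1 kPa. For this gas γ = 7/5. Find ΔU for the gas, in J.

n = P₁V₁/(RT₁) = 345×54.8/(8.314×490) = 4.64 mol.
Adiabatic: T₂/T₁ = (P₂/P₁)^((γ−1)/γ) ⇒ T₂ = 490×(0.235)^0.286 = 324 K; V₂ = 154 L.
For an ideal gas ΔU = nCvΔT with Cv = (5/2)R = 20.8 J/(mol·K).
ΔU = 4.64×20.8×(324−490) = -16000 J.

-16000 J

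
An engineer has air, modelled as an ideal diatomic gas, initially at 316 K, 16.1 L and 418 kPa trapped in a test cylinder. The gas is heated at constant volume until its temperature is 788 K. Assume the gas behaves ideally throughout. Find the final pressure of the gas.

Isochoric: V stays 16.1 L; P/T = const ⇒ T₂ = 788 K, P₂ = 1040 kPa.

1040 kPa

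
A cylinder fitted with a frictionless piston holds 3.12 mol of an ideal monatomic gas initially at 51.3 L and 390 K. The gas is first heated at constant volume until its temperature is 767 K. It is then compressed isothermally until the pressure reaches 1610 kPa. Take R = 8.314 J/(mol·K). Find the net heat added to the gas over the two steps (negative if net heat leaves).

P₁ = nRT₁/V₁ = 3.12×8.314×390/51.3 = 197 kPa.
Step 1 — Isochoric: V stays 51.3 L; P/T = const ⇒ T₂ = 767 K, P₂ = 388 kPa.
W = 0 (no volume change).
ΔU = nCvΔT = 3.12×12.5×(767−390) = 14700 J.
Q = ΔU = 14700 J.
State after step 1: P = 388 kPa, V = 51.3 L, T = 767 K.
Step 2 — Isothermal: T stays 767 K; PV = const ⇒ V₂ = 12.4 L, P₂ = 1610 kPa.
ΔU = 0 (ideal gas, T constant).
W = nRT ln(V₂/V₁) = 3.12×8.314×767×ln(0.241) = -28300 J.
Q = ΔU + W = -28300 J.
Net over both steps: W = -28300 J, Q = -13700 J, ΔU = 14700 J.

-13700 J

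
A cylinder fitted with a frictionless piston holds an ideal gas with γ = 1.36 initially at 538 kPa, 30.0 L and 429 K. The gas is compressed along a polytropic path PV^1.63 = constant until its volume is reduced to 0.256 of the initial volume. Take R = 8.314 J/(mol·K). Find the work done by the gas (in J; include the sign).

n = P₁V₁/(RT₁) = 538×30.0/(8.314×429) = 4.53 mol.
Polytropic n=1.63: T₂ = T₁(V₁/V₂)^(n−1) = 429×(3.91)^0.63 = 1010 K; P₂ = P₁(V₁/V₂)^n = 4960 kPa.
W = (P₁V₁−P₂V₂)/(n−1) = (538×30.0−4960×7.68)/0.63 = -34800 J.

-34800 J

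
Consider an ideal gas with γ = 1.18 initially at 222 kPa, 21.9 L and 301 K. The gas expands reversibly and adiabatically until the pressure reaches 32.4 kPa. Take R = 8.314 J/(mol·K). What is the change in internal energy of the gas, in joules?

-6870 J

n = P₁V₁/(RT₁) = 222×21.9/(8.314×301) = 1.94 mol.
Adiabatic: T₂/T₁ = (P₂/P₁)^((γ−1)/γ) ⇒ T₂ = 301×(0.146)^0.153 = 224 K; V₂ = 112 L.
For an ideal gas ΔU = nCvΔT with Cv = R/(γ−1) = 46.2 J/(mol·K).
ΔU = 1.94×46.2×(224−301) = -6870 J.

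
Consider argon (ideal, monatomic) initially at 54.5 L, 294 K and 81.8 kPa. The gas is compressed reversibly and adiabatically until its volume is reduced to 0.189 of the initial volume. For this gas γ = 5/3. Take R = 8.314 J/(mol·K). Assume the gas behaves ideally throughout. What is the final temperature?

Adiabatic: TV^(γ−1) = const ⇒ T₂ = 294×(5.29)^0.667 = 893 K; PV^γ = const ⇒ P₂ = 1310 kPa.

893 K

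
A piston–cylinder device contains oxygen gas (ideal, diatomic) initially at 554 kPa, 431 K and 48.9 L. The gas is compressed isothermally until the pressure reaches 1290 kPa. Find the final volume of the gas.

21.0 L

Isothermal: T stays 431 K; PV = const ⇒ V₂ = 21.0 L, P₂ = 1290 kPa.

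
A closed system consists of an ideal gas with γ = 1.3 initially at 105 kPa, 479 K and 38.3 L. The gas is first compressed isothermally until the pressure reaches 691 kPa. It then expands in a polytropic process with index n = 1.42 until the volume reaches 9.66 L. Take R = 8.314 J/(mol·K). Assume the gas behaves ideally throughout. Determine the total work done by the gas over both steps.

-5740 J

n = P₁V₁/(RT₁) = 105×38.3/(8.314×479) = 1.01 mol.
Step 1 — Isothermal: T stays 479 K; PV = const ⇒ V₂ = 5.82 L, P₂ = 691 kPa.
ΔU = 0 (ideal gas, T constant).
W = nRT ln(V₂/V₁) = 1.01×8.314×479×ln(0.152) = -7580 J.
Q = ΔU + W = -7580 J.
State after step 1: P = 691 kPa, V = 5.82 L, T = 479 K.
Step 2 — Polytropic n=1.42: T₂ = T₁(V₁/V₂)^(n−1) = 479×(0.602)^0.42 = 387 K; P₂ = P₁(V₁/V₂)^n = 336 kPa.
W = (P₁V₁−P₂V₂)/(n−1) = (691×5.82−336×9.66)/0.42 = 1840 J.
ΔU = nCvΔT = 1.01×27.7×(387−479) = -2570 J.
Q = ΔU + W = -734 J.
Net over both steps: W = -5740 J, Q = -8310 J, ΔU = -2570 J.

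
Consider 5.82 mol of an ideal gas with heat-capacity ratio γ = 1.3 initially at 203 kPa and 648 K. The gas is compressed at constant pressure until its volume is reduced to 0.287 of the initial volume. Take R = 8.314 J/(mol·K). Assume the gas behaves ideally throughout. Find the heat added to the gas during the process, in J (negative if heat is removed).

-96900 J

V₁ = nRT₁/P₁ = 5.82×8.314×648/203 = 154 L.
Isobaric: P stays 203 kPa; V/T = const ⇒ T₂ = 186 K, V₂ = 44.3 L.
W = PΔV = 203×(44.3−154) kPa·L = -22400 J.
ΔU = nCvΔT = 5.82×27.7×(186−648) = -74500 J.
Q = ΔU + W = nCpΔT = -96900 J.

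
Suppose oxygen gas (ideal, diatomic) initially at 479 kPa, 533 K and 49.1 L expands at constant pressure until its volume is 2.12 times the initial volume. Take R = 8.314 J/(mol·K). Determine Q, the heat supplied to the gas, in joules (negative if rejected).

n = P₁V₁/(RT₁) = 479×49.1/(8.314×533) = 5.31 mol.
Isobaric: P stays 479 kPa; V/T = const ⇒ T₂ = 1130 K, V₂ = 104 L.
W = PΔV = 479×(104−49.1) kPa·L = 26300 J.
ΔU = nCvΔT = 5.31×20.8×(1130−533) = 65900 J.
Q = ΔU + W = nCpΔT = 92200 J.

92200 J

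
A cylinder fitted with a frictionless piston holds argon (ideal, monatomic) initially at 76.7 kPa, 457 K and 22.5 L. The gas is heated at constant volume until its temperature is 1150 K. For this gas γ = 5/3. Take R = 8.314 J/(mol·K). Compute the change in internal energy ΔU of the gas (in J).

3930 J

n = P₁V₁/(RT₁) = 76.7×22.5/(8.314×457) = 0.454 mol.
Isochoric: V stays 22.5 L; P/T = const ⇒ T₂ = 1150 K, P₂ = 193 kPa.
For an ideal gas ΔU = nCvΔT with Cv = (3/2)R = 12.5 J/(mol·K).
ΔU = 0.454×12.5×(1150−457) = 3930 J.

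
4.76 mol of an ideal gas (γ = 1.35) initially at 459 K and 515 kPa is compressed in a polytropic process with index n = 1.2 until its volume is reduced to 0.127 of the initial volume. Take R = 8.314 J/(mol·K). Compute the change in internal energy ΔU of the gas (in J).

V₁ = nRT₁/P₁ = 4.76×8.314×459/515 = 35.3 L.
Polytropic n=1.2: T₂ = T₁(V₁/V₂)^(n−1) = 459×(7.87)^0.20 = 694 K; P₂ = P₁(V₁/V₂)^n = 6130 kPa.
For an ideal gas ΔU = nCvΔT with Cv = R/(γ−1) = 23.8 J/(mol·K).
ΔU = 4.76×23.8×(694−459) = 26500 J.

26500 J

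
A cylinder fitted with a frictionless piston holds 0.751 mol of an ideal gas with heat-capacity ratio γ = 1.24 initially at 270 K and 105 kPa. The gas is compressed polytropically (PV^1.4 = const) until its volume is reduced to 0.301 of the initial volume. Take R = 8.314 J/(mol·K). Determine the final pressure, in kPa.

564 kPa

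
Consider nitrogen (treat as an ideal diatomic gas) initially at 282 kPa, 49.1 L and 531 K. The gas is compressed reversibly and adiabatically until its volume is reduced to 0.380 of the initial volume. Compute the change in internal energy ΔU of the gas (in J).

16400 J

n = P₁V₁/(RT₁) = 282×49.1/(8.314×531) = 3.14 mol.
Adiabatic: TV^(γ−1) = const ⇒ T₂ = 531×(2.63)^0.400 = 782 K; PV^γ = const ⇒ P₂ = 1090 kPa.
For an ideal gas ΔU = nCvΔT with Cv = (5/2)R = 20.8 J/(mol·K).
ΔU = 3.14×20.8×(782−531) = 16400 J.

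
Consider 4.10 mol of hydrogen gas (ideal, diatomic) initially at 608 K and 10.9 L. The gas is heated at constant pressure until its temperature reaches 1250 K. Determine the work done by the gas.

21900 J

P₁ = nRT₁/V₁ = 4.10×8.314×608/10.9 = 1900 kPa.
Isobaric: P stays 1900 kPa; V/T = const ⇒ T₂ = 1250 K, V₂ = 22.4 L.
W = PΔV = 1900×(22.4−10.9) kPa·L = 21900 J.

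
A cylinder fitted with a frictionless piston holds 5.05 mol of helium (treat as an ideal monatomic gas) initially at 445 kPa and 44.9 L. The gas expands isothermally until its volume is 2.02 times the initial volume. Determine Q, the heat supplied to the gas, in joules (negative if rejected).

T₁ = P₁V₁/(nR) = 445×44.9/(5.05×8.314) = 476 K.
Isothermal: T stays 476 K; PV = const ⇒ V₂ = 90.7 L, P₂ = 220 kPa.
ΔU = 0 (ideal gas, T constant).
W = nRT ln(V₂/V₁) = 5.05×8.314×476×ln(2.02) = 14000 J.
Q = ΔU + W = 14000 J.

14000 J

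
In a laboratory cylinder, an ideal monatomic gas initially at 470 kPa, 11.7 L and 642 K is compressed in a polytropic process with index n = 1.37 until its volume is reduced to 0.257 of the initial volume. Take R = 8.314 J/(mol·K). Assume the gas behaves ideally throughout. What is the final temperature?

Polytropic n=1.37: T₂ = T₁(V₁/V₂)^(n−1) = 642×(3.89)^0.37 = 1060 K; P₂ = P₁(V₁/V₂)^n = 3020 kPa.

1060 K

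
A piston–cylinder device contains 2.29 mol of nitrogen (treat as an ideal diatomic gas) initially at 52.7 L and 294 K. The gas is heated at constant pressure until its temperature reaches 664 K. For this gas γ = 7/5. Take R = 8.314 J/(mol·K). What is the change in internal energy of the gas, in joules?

17600 J

P₁ = nRT₁/V₁ = 2.29×8.314×294/52.7 = 106 kPa.
Isobaric: P stays 106 kPa; V/T = const ⇒ T₂ = 664 K, V₂ = 119 L.
For an ideal gas ΔU = nCvΔT with Cv = (5/2)R = 20.8 J/(mol·K).
ΔU = 2.29×20.8×(664−294) = 17600 J.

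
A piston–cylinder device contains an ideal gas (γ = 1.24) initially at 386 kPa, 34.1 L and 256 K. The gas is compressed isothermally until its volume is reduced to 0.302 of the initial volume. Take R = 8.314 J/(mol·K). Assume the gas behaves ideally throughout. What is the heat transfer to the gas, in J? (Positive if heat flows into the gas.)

n = P₁V₁/(RT₁) = 386×34.1/(8.314×256) = 6.18 mol.
Isothermal: T stays 256 K; PV = const ⇒ V₂ = 10.3 L, P₂ = 1280 kPa.
ΔU = 0 (ideal gas, T constant).
W = nRT ln(V₂/V₁) = 6.18×8.314×256×ln(0.302) = -15800 J.
Q = ΔU + W = -15800 J.

-15800 J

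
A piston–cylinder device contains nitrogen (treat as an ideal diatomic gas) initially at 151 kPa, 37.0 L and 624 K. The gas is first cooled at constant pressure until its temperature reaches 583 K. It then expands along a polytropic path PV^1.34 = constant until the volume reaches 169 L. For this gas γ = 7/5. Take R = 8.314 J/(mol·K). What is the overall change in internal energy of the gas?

-6360 J

n = P₁V₁/(RT₁) = 151×37.0/(8.314×624) = 1.08 mol.
Step 1 — Isobaric: P stays 151 kPa; V/T = const ⇒ T₂ = 583 K, V₂ = 34.6 L.
W = PΔV = 151×(34.6−37.0) kPa·L = -367 J.
ΔU = nCvΔT = 1.08×20.8×(583−624) = -918 J.
Q = ΔU + W = nCpΔT = -1280 J.
State after step 1: P = 151 kPa, V = 34.6 L, T = 583 K.
Step 2 — Polytropic n=1.34: T₂ = T₁(V₁/V₂)^(n−1) = 583×(0.205)^0.34 = 340 K; P₂ = P₁(V₁/V₂)^n = 18.0 kPa.
W = (P₁V₁−P₂V₂)/(n−1) = (151×34.6−18.0×169)/0.34 = 6400 J.
ΔU = nCvΔT = 1.08×20.8×(340−583) = -5440 J.
Q = ΔU + W = 960 J.
Net over both steps: W = 6030 J, Q = -325 J, ΔU = -6360 J.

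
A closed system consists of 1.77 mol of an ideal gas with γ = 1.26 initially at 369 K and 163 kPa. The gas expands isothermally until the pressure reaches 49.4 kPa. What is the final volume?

110 L

V₁ = nRT₁/P₁ = 1.77×8.314×369/163 = 33.3 L.
Isothermal: T stays 369 K; PV = const ⇒ V₂ = 110 L, P₂ = 49.4 kPa.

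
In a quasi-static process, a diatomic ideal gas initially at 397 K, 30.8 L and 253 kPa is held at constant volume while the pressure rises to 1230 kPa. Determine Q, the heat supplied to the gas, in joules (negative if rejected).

n = P₁V₁/(RT₁) = 253×30.8/(8.314×397) = 2.36 mol.
Isochoric: V stays 30.8 L; P/T = const ⇒ T₂ = 1930 K, P₂ = 1230 kPa.
W = 0 (no volume change).
ΔU = nCvΔT = 2.36×20.8×(1930−397) = 75200 J.
Q = ΔU = 75200 J.

75200 J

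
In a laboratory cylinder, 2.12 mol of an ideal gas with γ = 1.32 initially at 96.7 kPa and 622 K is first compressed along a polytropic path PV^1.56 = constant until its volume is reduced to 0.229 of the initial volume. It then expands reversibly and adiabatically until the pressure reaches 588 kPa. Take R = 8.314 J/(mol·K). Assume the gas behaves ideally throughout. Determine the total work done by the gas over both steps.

-16300 J

V₁ = nRT₁/P₁ = 2.12×8.314×622/96.7 = 113 L.
Step 1 — Polytropic n=1.56: T₂ = T₁(V₁/V₂)^(n−1) = 622×(4.37)^0.56 = 1420 K; P₂ = P₁(V₁/V₂)^n = 964 kPa.
W = (P₁V₁−P₂V₂)/(n−1) = (96.7×113−964×26.0)/0.56 = -25100 J.
ΔU = nCvΔT = 2.12×26.0×(1420−622) = 44000 J.
Q = ΔU + W = 18800 J.
State after step 1: P = 964 kPa, V = 26.0 L, T = 1420 K.
Step 2 — Adiabatic: T₂/T₁ = (P₂/P₁)^((γ−1)/γ) ⇒ T₂ = 1420×(0.610)^0.242 = 1260 K; V₂ = 37.8 L.
ΔU = nCvΔT = 2.12×26.0×(1260−1420) = -8830 J.
Q = 0 for an adiabatic process, so W = −ΔU = 8830 J.
Net over both steps: W = -16300 J, Q = 18800 J, ΔU = 35100 J.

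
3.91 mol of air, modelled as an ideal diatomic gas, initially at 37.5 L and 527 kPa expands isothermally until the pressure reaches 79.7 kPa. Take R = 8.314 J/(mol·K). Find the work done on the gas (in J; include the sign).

-37300 J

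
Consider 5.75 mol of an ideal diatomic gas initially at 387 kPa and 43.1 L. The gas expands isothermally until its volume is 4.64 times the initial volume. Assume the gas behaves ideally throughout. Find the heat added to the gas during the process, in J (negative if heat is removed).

T₁ = P₁V₁/(nR) = 387×43.1/(5.75×8.314) = 349 K.
Isothermal: T stays 349 K; PV = const ⇒ V₂ = 200 L, P₂ = 83.4 kPa.
ΔU = 0 (ideal gas, T constant).
W = nRT ln(V₂/V₁) = 5.75×8.314×349×ln(4.64) = 25600 J.
Q = ΔU + W = 25600 J.

25600 J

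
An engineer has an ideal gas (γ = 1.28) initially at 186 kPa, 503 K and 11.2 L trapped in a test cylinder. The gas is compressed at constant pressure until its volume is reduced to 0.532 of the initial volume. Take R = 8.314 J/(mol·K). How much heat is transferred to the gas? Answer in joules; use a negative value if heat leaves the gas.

n = P₁V₁/(RT₁) = 186×11.2/(8.314×503) = 0.498 mol.
Isobaric: P stays 186 kPa; V/T = const ⇒ T₂ = 268 K, V₂ = 5.96 L.
W = PΔV = 186×(5.96−11.2) kPa·L = -975 J.
ΔU = nCvΔT = 0.498×29.7×(268−503) = -3480 J.
Q = ΔU + W = nCpΔT = -4460 J.

-4460 J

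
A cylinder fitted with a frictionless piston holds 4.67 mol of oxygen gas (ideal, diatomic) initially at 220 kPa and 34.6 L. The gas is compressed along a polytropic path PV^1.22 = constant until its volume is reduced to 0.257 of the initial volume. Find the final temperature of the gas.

T₁ = P₁V₁/(nR) = 220×34.6/(4.67×8.314) = 196 K.
Polytropic n=1.22: T₂ = T₁(V₁/V₂)^(n−1) = 196×(3.89)^0.22 = 264 K; P₂ = P₁(V₁/V₂)^n = 1150 kPa.

264 K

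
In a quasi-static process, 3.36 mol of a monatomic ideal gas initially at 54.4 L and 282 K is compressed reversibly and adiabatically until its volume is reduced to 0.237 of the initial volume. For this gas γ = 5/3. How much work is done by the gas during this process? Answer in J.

-19000 J

P₁ = nRT₁/V₁ = 3.36×8.314×282/54.4 = 145 kPa.
Adiabatic: TV^(γ−1) = const ⇒ T₂ = 282×(4.22)^0.667 = 736 K; PV^γ = const ⇒ P₂ = 1600 kPa.
ΔU = nCvΔT = 3.36×12.5×(736−282) = 19000 J.
Q = 0 for an adiabatic process, so W = −ΔU = -19000 J.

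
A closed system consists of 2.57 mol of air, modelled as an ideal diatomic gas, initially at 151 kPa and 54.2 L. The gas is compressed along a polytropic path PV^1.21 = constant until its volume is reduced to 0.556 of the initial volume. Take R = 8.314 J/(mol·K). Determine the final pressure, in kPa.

T₁ = P₁V₁/(nR) = 151×54.2/(2.57×8.314) = 383 K.
Polytropic n=1.21: T₂ = T₁(V₁/V₂)^(n−1) = 383×(1.80)^0.21 = 433 K; P₂ = P₁(V₁/V₂)^n = 307 kPa.

307 kPa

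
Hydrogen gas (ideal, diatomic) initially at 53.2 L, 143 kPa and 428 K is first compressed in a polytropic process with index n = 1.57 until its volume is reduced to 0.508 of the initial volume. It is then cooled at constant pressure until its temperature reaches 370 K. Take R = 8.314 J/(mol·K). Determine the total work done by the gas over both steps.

n = P₁V₁/(RT₁) = 143×53.2/(8.314×428) = 2.14 mol.
Step 1 — Polytropic n=1.57: T₂ = T₁(V₁/V₂)^(n−1) = 428×(1.97)^0.57 = 630 K; P₂ = P₁(V₁/V₂)^n = 414 kPa.
W = (P₁V₁−P₂V₂)/(n−1) = (143×53.2−414×27.0)/0.57 = -6290 J.
ΔU = nCvΔT = 2.14×20.8×(630−428) = 8960 J.
Q = ΔU + W = 2670 J.
State after step 1: P = 414 kPa, V = 27.0 L, T = 630 K.
Step 2 — Isobaric: P stays 414 kPa; V/T = const ⇒ T₂ = 370 K, V₂ = 15.9 L.
W = PΔV = 414×(15.9−27.0) kPa·L = -4620 J.
ΔU = nCvΔT = 2.14×20.8×(370−630) = -11500 J.
Q = ΔU + W = nCpΔT = -16200 J.
Net over both steps: W = -10900 J, Q = -13500 J, ΔU = -2580 J.

-10900 J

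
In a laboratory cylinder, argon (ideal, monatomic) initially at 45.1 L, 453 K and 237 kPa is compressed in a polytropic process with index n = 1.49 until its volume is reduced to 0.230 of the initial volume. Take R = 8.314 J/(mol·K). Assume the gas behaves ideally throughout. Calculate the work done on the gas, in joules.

23000 J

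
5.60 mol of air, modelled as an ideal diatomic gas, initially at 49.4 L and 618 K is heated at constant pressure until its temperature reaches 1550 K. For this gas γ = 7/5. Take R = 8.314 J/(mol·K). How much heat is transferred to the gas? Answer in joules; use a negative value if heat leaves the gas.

P₁ = nRT₁/V₁ = 5.60×8.314×618/49.4 = 582 kPa.
Isobaric: P stays 582 kPa; V/T = const ⇒ T₂ = 1550 K, V₂ = 124 L.
W = PΔV = 582×(124−49.4) kPa·L = 43400 J.
ΔU = nCvΔT = 5.60×20.8×(1550−618) = 108000 J.
Q = ΔU + W = nCpΔT = 152000 J.

152000 J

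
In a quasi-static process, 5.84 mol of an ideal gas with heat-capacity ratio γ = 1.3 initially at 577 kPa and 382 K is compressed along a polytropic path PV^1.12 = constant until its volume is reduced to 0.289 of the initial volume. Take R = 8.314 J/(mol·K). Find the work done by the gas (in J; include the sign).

-24800 J

V₁ = nRT₁/P₁ = 5.84×8.314×382/577 = 32.1 L.
Polytropic n=1.12: T₂ = T₁(V₁/V₂)^(n−1) = 382×(3.46)^0.12 = 443 K; P₂ = P₁(V₁/V₂)^n = 2320 kPa.
W = (P₁V₁−P₂V₂)/(n−1) = (577×32.1−2320×9.29)/0.12 = -24800 J.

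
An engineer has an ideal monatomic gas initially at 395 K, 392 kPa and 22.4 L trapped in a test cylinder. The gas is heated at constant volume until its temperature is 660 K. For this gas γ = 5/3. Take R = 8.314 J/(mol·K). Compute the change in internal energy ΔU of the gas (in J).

8840 J

n = P₁V₁/(RT₁) = 392×22.4/(8.314×395) = 2.67 mol.
Isochoric: V stays 22.4 L; P/T = const ⇒ T₂ = 660 K, P₂ = 655 kPa.
For an ideal gas ΔU = nCvΔT with Cv = (3/2)R = 12.5 J/(mol·K).
ΔU = 2.67×12.5×(660−395) = 8840 J.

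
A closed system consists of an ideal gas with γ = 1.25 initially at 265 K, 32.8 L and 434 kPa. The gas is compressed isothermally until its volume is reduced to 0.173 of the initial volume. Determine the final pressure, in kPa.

Isothermal: T stays 265 K; PV = const ⇒ V₂ = 5.67 L, P₂ = 2510 kPa.

2510 kPa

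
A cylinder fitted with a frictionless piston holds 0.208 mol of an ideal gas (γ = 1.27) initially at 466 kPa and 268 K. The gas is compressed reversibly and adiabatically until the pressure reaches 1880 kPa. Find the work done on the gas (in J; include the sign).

V₁ = nRT₁/P₁ = 0.208×8.314×268/466 = 0.995 L.
Adiabatic: T₂/T₁ = (P₂/P₁)^((γ−1)/γ) ⇒ T₂ = 268×(4.03)^0.213 = 361 K; V₂ = 0.332 L.
ΔU = nCvΔT = 0.208×30.8×(361−268) = 593 J.
Q = 0 for an adiabatic process, so W = −ΔU = -593 J.
Work done on the gas = −W_by = 593 J.

593 J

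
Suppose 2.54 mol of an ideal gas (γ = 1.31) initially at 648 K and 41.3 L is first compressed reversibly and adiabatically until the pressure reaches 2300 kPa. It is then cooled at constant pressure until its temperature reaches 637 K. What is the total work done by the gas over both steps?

-33900 J

P₁ = nRT₁/V₁ = 2.54×8.314×648/41.3 = 331 kPa.
Step 1 — Adiabatic: T₂/T₁ = (P₂/P₁)^((γ−1)/γ) ⇒ T₂ = 648×(6.94)^0.237 = 1020 K; V₂ = 9.41 L.
ΔU = nCvΔT = 2.54×26.8×(1020−648) = 25700 J.
Q = 0 for an adiabatic process, so W = −ΔU = -25700 J.
State after step 1: P = 2300 kPa, V = 9.41 L, T = 1020 K.
Step 2 — Isobaric: P stays 2300 kPa; V/T = const ⇒ T₂ = 637 K, V₂ = 5.85 L.
W = PΔV = 2300×(5.85−9.41) kPa·L = -8190 J.
ΔU = nCvΔT = 2.54×26.8×(637−1020) = -26400 J.
Q = ΔU + W = nCpΔT = -34600 J.
Net over both steps: W = -33900 J, Q = -34600 J, ΔU = -749 J.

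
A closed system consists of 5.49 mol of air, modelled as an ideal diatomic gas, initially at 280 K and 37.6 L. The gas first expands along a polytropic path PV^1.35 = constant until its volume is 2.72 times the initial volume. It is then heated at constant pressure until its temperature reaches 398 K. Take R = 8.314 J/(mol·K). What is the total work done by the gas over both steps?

20000 J

P₁ = nRT₁/V₁ = 5.49×8.314×280/37.6 = 340 kPa.
Step 1 — Polytropic n=1.35: T₂ = T₁(V₁/V₂)^(n−1) = 280×(0.368)^0.35 = 197 K; P₂ = P₁(V₁/V₂)^n = 88.0 kPa.
W = (P₁V₁−P₂V₂)/(n−1) = (340×37.6−88.0×102)/0.35 = 10800 J.
ΔU = nCvΔT = 5.49×20.8×(197−280) = -9440 J.
Q = ΔU + W = 1350 J.
State after step 1: P = 88.0 kPa, V = 102 L, T = 197 K.
Step 2 — Isobaric: P stays 88.0 kPa; V/T = const ⇒ T₂ = 398 K, V₂ = 206 L.
W = PΔV = 88.0×(206−102) kPa·L = 9160 J.
ΔU = nCvΔT = 5.49×20.8×(398−197) = 22900 J.
Q = ΔU + W = nCpΔT = 32100 J.
Net over both steps: W = 20000 J, Q = 33400 J, ΔU = 13500 J.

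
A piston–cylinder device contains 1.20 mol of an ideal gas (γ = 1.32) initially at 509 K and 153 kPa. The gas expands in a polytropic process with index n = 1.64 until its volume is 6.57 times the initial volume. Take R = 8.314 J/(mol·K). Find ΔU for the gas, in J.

-11100 J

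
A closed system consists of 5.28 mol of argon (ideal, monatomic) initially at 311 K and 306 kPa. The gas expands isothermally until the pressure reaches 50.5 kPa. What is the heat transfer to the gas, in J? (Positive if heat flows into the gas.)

V₁ = nRT₁/P₁ = 5.28×8.314×311/306 = 44.6 L.
Isothermal: T stays 311 K; PV = const ⇒ V₂ = 270 L, P₂ = 50.5 kPa.
ΔU = 0 (ideal gas, T constant).
W = nRT ln(V₂/V₁) = 5.28×8.314×311×ln(6.06) = 24600 J.
Q = ΔU + W = 24600 J.

24600 J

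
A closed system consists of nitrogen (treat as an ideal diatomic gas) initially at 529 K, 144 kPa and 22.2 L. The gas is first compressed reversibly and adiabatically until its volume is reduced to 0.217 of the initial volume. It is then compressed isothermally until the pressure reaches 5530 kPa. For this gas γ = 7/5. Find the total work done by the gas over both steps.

n = P₁V₁/(RT₁) = 144×22.2/(8.314×529) = 0.727 mol.
Step 1 — Adiabatic: TV^(γ−1) = const ⇒ T₂ = 529×(4.61)^0.400 = 975 K; PV^γ = const ⇒ P₂ = 1220 kPa.
ΔU = nCvΔT = 0.727×20.8×(975−529) = 6730 J.
Q = 0 for an adiabatic process, so W = −ΔU = -6730 J.
State after step 1: P = 1220 kPa, V = 4.82 L, T = 975 K.
Step 2 — Isothermal: T stays 975 K; PV = const ⇒ V₂ = 1.07 L, P₂ = 5530 kPa.
ΔU = 0 (ideal gas, T constant).
W = nRT ln(V₂/V₁) = 0.727×8.314×975×ln(0.221) = -8890 J.
Q = ΔU + W = -8890 J.
Net over both steps: W = -15600 J, Q = -8890 J, ΔU = 6730 J.

-15600 J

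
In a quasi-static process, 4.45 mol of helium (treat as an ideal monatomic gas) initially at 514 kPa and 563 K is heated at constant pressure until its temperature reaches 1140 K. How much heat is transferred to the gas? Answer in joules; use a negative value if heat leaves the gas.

V₁ = nRT₁/P₁ = 4.45×8.314×563/514 = 40.5 L.
Isobaric: P stays 514 kPa; V/T = const ⇒ T₂ = 1140 K, V₂ = 82.1 L.
W = PΔV = 514×(82.1−40.5) kPa·L = 21300 J.
ΔU = nCvΔT = 4.45×12.5×(1140−563) = 32000 J.
Q = ΔU + W = nCpΔT = 53400 J.

53400 J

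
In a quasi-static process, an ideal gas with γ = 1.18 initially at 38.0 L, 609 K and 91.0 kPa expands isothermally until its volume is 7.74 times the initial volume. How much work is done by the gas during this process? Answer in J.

7080 J

n = P₁V₁/(RT₁) = 91.0×38.0/(8.314×609) = 0.683 mol.
Isothermal: T stays 609 K; PV = const ⇒ V₂ = 294 L, P₂ = 11.8 kPa.
W = nRT ln(V₂/V₁) = 0.683×8.314×609×ln(7.74) = 7080 J.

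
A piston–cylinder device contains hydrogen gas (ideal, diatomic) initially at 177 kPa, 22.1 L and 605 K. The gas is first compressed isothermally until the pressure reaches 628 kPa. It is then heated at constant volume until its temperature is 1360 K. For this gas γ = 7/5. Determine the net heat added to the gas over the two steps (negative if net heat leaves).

n = P₁V₁/(RT₁) = 177×22.1/(8.314×605) = 0.778 mol.
Step 1 — Isothermal: T stays 605 K; PV = const ⇒ V₂ = 6.23 L, P₂ = 628 kPa.
ΔU = 0 (ideal gas, T constant).
W = nRT ln(V₂/V₁) = 0.778×8.314×605×ln(0.282) = -4950 J.
Q = ΔU + W = -4950 J.
State after step 1: P = 628 kPa, V = 6.23 L, T = 605 K.
Step 2 — Isochoric: V stays 6.23 L; P/T = const ⇒ T₂ = 1360 K, P₂ = 1410 kPa.
W = 0 (no volume change).
ΔU = nCvΔT = 0.778×20.8×(1360−605) = 12200 J.
Q = ΔU = 12200 J.
Net over both steps: W = -4950 J, Q = 7250 J, ΔU = 12200 J.

7250 J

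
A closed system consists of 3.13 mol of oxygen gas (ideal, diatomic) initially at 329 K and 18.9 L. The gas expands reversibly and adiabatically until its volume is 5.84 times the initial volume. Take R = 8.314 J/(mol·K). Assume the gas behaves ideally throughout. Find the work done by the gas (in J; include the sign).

P₁ = nRT₁/V₁ = 3.13×8.314×329/18.9 = 453 kPa.
Adiabatic: TV^(γ−1) = const ⇒ T₂ = 329×(0.171)^0.400 = 162 K; PV^γ = const ⇒ P₂ = 38.3 kPa.
ΔU = nCvΔT = 3.13×20.8×(162−329) = -10800 J.
Q = 0 for an adiabatic process, so W = −ΔU = 10800 J.

10800 J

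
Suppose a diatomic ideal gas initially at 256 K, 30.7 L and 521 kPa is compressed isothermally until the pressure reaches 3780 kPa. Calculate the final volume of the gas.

Isothermal: T stays 256 K; PV = const ⇒ V₂ = 4.23 L, P₂ = 3780 kPa.

4.23 L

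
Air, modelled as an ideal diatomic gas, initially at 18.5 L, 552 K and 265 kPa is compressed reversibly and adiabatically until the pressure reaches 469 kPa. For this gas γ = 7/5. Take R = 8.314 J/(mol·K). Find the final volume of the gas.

12.3 L

Adiabatic: T₂/T₁ = (P₂/P₁)^((γ−1)/γ) ⇒ T₂ = 552×(1.77)^0.286 = 650 K; V₂ = 12.3 L.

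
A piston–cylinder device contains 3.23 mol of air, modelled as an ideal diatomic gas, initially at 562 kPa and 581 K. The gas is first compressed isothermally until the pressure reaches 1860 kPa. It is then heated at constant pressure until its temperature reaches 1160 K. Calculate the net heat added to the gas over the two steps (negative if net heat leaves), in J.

35700 J

V₁ = nRT₁/P₁ = 3.23×8.314×581/562 = 27.8 L.
Step 1 — Isothermal: T stays 581 K; PV = const ⇒ V₂ = 8.39 L, P₂ = 1860 kPa.
ΔU = 0 (ideal gas, T constant).
W = nRT ln(V₂/V₁) = 3.23×8.314×581×ln(0.302) = -18700 J.
Q = ΔU + W = -18700 J.
State after step 1: P = 1860 kPa, V = 8.39 L, T = 581 K.
Step 2 — Isobaric: P stays 1860 kPa; V/T = const ⇒ T₂ = 1160 K, V₂ = 16.7 L.
W = PΔV = 1860×(16.7−8.39) kPa·L = 15500 J.
ΔU = nCvΔT = 3.23×20.8×(1160−581) = 38900 J.
Q = ΔU + W = nCpΔT = 54400 J.
Net over both steps: W = -3120 J, Q = 35700 J, ΔU = 38900 J.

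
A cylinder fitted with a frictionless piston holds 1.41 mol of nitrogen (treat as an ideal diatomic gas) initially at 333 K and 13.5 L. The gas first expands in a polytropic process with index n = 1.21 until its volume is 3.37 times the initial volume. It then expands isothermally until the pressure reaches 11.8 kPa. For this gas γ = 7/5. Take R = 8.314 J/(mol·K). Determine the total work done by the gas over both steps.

9420 J

P₁ = nRT₁/V₁ = 1.41×8.314×333/13.5 = 289 kPa.
Step 1 — Polytropic n=1.21: T₂ = T₁(V₁/V₂)^(n−1) = 333×(0.297)^0.21 = 258 K; P₂ = P₁(V₁/V₂)^n = 66.5 kPa.
W = (P₁V₁−P₂V₂)/(n−1) = (289×13.5−66.5×45.5)/0.21 = 4190 J.
ΔU = nCvΔT = 1.41×20.8×(258−333) = -2200 J.
Q = ΔU + W = 1990 J.
State after step 1: P = 66.5 kPa, V = 45.5 L, T = 258 K.
Step 2 — Isothermal: T stays 258 K; PV = const ⇒ V₂ = 256 L, P₂ = 11.8 kPa.
ΔU = 0 (ideal gas, T constant).
W = nRT ln(V₂/V₁) = 1.41×8.314×258×ln(5.63) = 5230 J.
Q = ΔU + W = 5230 J.
Net over both steps: W = 9420 J, Q = 7220 J, ΔU = -2200 J.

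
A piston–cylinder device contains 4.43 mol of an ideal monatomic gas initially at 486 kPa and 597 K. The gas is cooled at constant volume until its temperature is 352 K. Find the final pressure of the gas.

287 kPa

V₁ = nRT₁/P₁ = 4.43×8.314×597/486 = 45.2 L.
Isochoric: V stays 45.2 L; P/T = const ⇒ T₂ = 352 K, P₂ = 287 kPa.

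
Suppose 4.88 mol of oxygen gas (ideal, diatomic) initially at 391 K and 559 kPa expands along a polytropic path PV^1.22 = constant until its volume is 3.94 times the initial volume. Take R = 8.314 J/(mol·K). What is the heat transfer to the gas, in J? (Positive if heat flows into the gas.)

8450 J

V₁ = nRT₁/P₁ = 4.88×8.314×391/559 = 28.4 L.
Polytropic n=1.22: T₂ = T₁(V₁/V₂)^(n−1) = 391×(0.254)^0.22 = 289 K; P₂ = P₁(V₁/V₂)^n = 105 kPa.
W = (P₁V₁−P₂V₂)/(n−1) = (559×28.4−105×112)/0.22 = 18800 J.
ΔU = nCvΔT = 4.88×20.8×(289−391) = -10300 J.
Q = ΔU + W = 8450 J.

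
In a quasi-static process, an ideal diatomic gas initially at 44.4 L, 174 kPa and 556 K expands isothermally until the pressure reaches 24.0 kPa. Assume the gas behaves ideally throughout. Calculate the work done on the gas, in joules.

-15300 J

n = P₁V₁/(RT₁) = 174×44.4/(8.314×556) = 1.67 mol.
Isothermal: T stays 556 K; PV = const ⇒ V₂ = 322 L, P₂ = 24.0 kPa.
W = nRT ln(V₂/V₁) = 1.67×8.314×556×ln(7.25) = 15300 J.
Work done on the gas = −W_by = -15300 J.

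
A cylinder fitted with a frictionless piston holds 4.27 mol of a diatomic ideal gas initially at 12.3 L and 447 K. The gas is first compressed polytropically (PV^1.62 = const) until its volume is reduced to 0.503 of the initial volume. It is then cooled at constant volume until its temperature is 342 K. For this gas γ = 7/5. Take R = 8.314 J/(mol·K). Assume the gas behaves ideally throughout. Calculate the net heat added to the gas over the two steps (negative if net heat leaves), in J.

-22900 J

P₁ = nRT₁/V₁ = 4.27×8.314×447/12.3 = 1290 kPa.
Step 1 — Polytropic n=1.62: T₂ = T₁(V₁/V₂)^(n−1) = 447×(1.99)^0.62 = 684 K; P₂ = P₁(V₁/V₂)^n = 3930 kPa.
W = (P₁V₁−P₂V₂)/(n−1) = (1290×12.3−3930×6.19)/0.62 = -13600 J.
ΔU = nCvΔT = 4.27×20.8×(684−447) = 21100 J.
Q = ΔU + W = 7480 J.
State after step 1: P = 3930 kPa, V = 6.19 L, T = 684 K.
Step 2 — Isochoric: V stays 6.19 L; P/T = const ⇒ T₂ = 342 K, P₂ = 1960 kPa.
W = 0 (no volume change).
ΔU = nCvΔT = 4.27×20.8×(342−684) = -30400 J.
Q = ΔU = -30400 J.
Net over both steps: W = -13600 J, Q = -22900 J, ΔU = -9320 J.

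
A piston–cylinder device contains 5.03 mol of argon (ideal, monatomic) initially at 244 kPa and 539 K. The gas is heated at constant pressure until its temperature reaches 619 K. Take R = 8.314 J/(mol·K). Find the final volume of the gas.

106 L

V₁ = nRT₁/P₁ = 5.03×8.314×539/244 = 92.4 L.
Isobaric: P stays 244 kPa; V/T = const ⇒ T₂ = 619 K, V₂ = 106 L.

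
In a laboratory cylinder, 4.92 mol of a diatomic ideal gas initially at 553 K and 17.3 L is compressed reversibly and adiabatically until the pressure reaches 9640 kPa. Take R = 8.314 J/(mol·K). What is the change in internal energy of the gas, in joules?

43500 J

P₁ = nRT₁/V₁ = 4.92×8.314×553/17.3 = 1310 kPa.
Adiabatic: T₂/T₁ = (P₂/P₁)^((γ−1)/γ) ⇒ T₂ = 553×(7.37)^0.286 = 979 K; V₂ = 4.15 L.
For an ideal gas ΔU = nCvΔT with Cv = (5/2)R = 20.8 J/(mol·K).
ΔU = 4.92×20.8×(979−553) = 43500 J.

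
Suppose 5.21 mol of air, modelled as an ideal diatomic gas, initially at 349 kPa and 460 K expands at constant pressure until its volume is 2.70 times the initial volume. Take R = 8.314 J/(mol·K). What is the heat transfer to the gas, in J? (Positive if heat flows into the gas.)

V₁ = nRT₁/P₁ = 5.21×8.314×460/349 = 57.1 L.
Isobaric: P stays 349 kPa; V/T = const ⇒ T₂ = 1240 K, V₂ = 154 L.
W = PΔV = 349×(154−57.1) kPa·L = 33900 J.
ΔU = nCvΔT = 5.21×20.8×(1240−460) = 84700 J.
Q = ΔU + W = nCpΔT = 119000 J.

119000 J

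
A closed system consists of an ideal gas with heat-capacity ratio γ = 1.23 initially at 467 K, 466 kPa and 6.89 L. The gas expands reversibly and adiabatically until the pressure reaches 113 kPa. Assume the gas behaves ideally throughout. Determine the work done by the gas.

3250 J

n = P₁V₁/(RT₁) = 466×6.89/(8.314×467) = 0.827 mol.
Adiabatic: T₂/T₁ = (P₂/P₁)^((γ−1)/γ) ⇒ T₂ = 467×(0.242)^0.187 = 358 K; V₂ = 21.8 L.
ΔU = nCvΔT = 0.827×36.1×(358−467) = -3250 J.
Q = 0 for an adiabatic process, so W = −ΔU = 3250 J.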